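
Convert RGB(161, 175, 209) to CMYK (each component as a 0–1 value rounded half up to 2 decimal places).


R'=161/255≈0.6314, G'=175/255≈0.6863, B'=209/255≈0.8196
K = 1 - max(R',G',B') = 1 - 209/255 = 46/255 = 0.18039… → 0.18
(1-R'-K)/(1-K) simplifies to (max-R)/max with max = 209:
C = (209-161)/209 = 48/209 = 0.22966… → 0.23
M = (209-175)/209 = 34/209 = 0.16267… → 0.16
Y = (209-209)/209 = 0/209 = 0 → 0.00
= CMYK(0.23, 0.16, 0.00, 0.18)


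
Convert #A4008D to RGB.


A4 → 164 (R)
00 → 0 (G)
8D → 141 (B)
= RGB(164, 0, 141)


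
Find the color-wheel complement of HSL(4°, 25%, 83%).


Complement = opposite side of color wheel = hue + 180°
H' = (4 + 180) mod 360 = 184°
S and L unchanged.
= HSL(184°, 25%, 83%)


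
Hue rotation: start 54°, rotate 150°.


New hue = (H + rotation) mod 360
New hue = (54 + 150) mod 360
= 204 mod 360
= 204°


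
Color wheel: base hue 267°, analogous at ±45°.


Base hue: 267°
Left analog: (267 - 45) mod 360 = 222°
Right analog: (267 + 45) mod 360 = 312°
Analogous hues = 222° and 312°


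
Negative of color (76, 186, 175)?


Invert: (255-R, 255-G, 255-B)
R: 255-76 = 179
G: 255-186 = 69
B: 255-175 = 80
= RGB(179, 69, 80)


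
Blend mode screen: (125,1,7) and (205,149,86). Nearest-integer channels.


Screen: C = 255 - (255-A)×(255-B)/255, rounded to nearest integer
R: 255 - (255-125)×(255-205)/255 = 255 - 6500/255 ≈ 255 - 25.490 = 229.510 → 230
G: 255 - (255-1)×(255-149)/255 = 255 - 26924/255 ≈ 255 - 105.584 = 149.416 → 149
B: 255 - (255-7)×(255-86)/255 = 255 - 41912/255 ≈ 255 - 164.361 = 90.639 → 91
= RGB(230, 149, 91)


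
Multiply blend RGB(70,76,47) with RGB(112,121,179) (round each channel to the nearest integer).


Multiply: C = A×B/255, rounded to nearest integer
R: 70×112/255 = 7840/255 ≈ 30.745 → 31
G: 76×121/255 = 9196/255 ≈ 36.063 → 36
B: 47×179/255 = 8413/255 ≈ 32.992 → 33
= RGB(31, 36, 33)


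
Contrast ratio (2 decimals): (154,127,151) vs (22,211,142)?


Linearize each sRGB channel c=v/255: c/12.92 if c ≤ 0.04045 else ((c+0.055)/1.055)^2.4
L = 0.2126×R_lin + 0.7152×G_lin + 0.0722×B_lin
Color 1 (154,127,151):
  R=154: 154/255≈0.6039 > 0.04045 → ((0.6039+0.055)/1.055)^2.4 ≈ 0.32314
  G=127: 127/255≈0.4980 > 0.04045 → ((0.4980+0.055)/1.055)^2.4 ≈ 0.21223
  B=151: 151/255≈0.5922 > 0.04045 → ((0.5922+0.055)/1.055)^2.4 ≈ 0.30947
  L1 = 0.2126×0.32314 + 0.7152×0.21223 + 0.0722×0.30947 ≈ 0.24283
Color 2 (22,211,142):
  R=22: 22/255≈0.0863 > 0.04045 → ((0.0863+0.055)/1.055)^2.4 ≈ 0.00802
  G=211: 211/255≈0.8275 > 0.04045 → ((0.8275+0.055)/1.055)^2.4 ≈ 0.65141
  B=142: 142/255≈0.5569 > 0.04045 → ((0.5569+0.055)/1.055)^2.4 ≈ 0.27050
  L2 = 0.2126×0.00802 + 0.7152×0.65141 + 0.0722×0.27050 ≈ 0.48712
Lighter = 0.48712, Darker = 0.24283
Ratio = (L_lighter + 0.05) / (L_darker + 0.05)
Ratio = (0.48712 + 0.05) / (0.24283 + 0.05) = 0.53712 / 0.29283 ≈ 1.8342
Ratio ≈ 1.83:1


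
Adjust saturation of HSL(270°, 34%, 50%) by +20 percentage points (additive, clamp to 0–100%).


Original S = 34%
Adjustment = +20 percentage points
New S = 34 + (20) = 54
Clamp to [0, 100] → 54
= HSL(270°, 54%, 50%)


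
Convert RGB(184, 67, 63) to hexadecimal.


R = 184 → B8 (hex)
G = 67 → 43 (hex)
B = 63 → 3F (hex)
Hex = #B8433F


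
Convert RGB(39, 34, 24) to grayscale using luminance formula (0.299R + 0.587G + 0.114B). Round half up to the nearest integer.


Gray = 0.299×R + 0.587×G + 0.114×B
Gray = 0.299×39 + 0.587×34 + 0.114×24
Gray = 11.661 + 19.958 + 2.736
Gray = 34.355 → round half up → 34
Gray = 34


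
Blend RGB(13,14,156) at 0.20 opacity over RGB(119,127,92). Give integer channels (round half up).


C = α×F + (1-α)×B, with 1-α = 0.80
R: 0.20×13 + 0.80×119 = 2.60 + 95.20 = 97.80 → 98
G: 0.20×14 + 0.80×127 = 2.80 + 101.60 = 104.40 → 104
B: 0.20×156 + 0.80×92 = 31.20 + 73.60 = 104.80 → 105
= RGB(98, 104, 105)


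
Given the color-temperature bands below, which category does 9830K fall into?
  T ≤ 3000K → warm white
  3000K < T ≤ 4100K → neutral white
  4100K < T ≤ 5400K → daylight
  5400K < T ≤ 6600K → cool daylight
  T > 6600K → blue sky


Temperature: 9830K
9830K > 6600K → blue sky
Classification: blue sky


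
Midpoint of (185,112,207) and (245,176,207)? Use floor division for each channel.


Midpoint: each channel = ⌊(C₁+C₂)/2⌋
R: ⌊(185+245)/2⌋ = 215
G: ⌊(112+176)/2⌋ = 144
B: ⌊(207+207)/2⌋ = 207
= RGB(215, 144, 207)


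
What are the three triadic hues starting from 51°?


Triadic: equally spaced at 120° intervals
H1 = 51°
H2 = (51 + 120) mod 360 = 171°
H3 = (51 + 240) mod 360 = 291°
Triadic = 51°, 171°, 291°


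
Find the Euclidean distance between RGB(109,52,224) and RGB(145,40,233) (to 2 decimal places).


d = √[(R₁-R₂)² + (G₁-G₂)² + (B₁-B₂)²]
d = √[(109-145)² + (52-40)² + (224-233)²]
d = √[1296 + 144 + 81]
d = √1521
d = 39.00


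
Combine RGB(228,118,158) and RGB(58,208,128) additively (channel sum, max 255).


Additive: each channel = min(255, C₁+C₂)
R: 228+58 = 286 → 255
G: 118+208 = 326 → 255
B: 158+128 = 286 → 255
= RGB(255, 255, 255)


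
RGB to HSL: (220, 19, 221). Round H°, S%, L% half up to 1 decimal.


Normalize: R'=220/255≈0.8627, G'=19/255≈0.0745, B'=221/255≈0.8667
Max=221/255, Min=19/255, Δ=Max-Min=202/255
L = (Max+Min)/2 = (221+19)/510 = 240/510 = 0.47058… → L = 47.1%
L ≤ 0.5 → S = Δ/(Max+Min) = 202/(221+19) = 202/240 = 0.84166… → S = 84.2%
(the 1/255 factors cancel in S and H, so raw channel differences can be used)
Max is B' → H = 60 × ((R-G)/Δ + 4) = 60 × ((220-19)/202 + 4)
  201/202 + 4 = 0.9950… + 4 = 4.9950…
  H = 60 × 4.9950… = 299.702…° → H = 299.7°
= HSL(299.7°, 84.2%, 47.1%)


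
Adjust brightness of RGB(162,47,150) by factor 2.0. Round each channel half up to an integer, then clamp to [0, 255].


Multiply each channel by 2.0, round half up, clamp to [0, 255]
R: 162×2.0 = 324 → clamp → 255
G: 47×2.0 = 94
B: 150×2.0 = 300 → clamp → 255
= RGB(255, 94, 255)


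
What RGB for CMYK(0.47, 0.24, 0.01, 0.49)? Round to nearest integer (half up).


R = 255 × (1-C) × (1-K) = 255 × 0.53 × 0.51 = 68.9265 → 69
G = 255 × (1-M) × (1-K) = 255 × 0.76 × 0.51 = 98.838 → 99
B = 255 × (1-Y) × (1-K) = 255 × 0.99 × 0.51 = 128.7495 → 129
= RGB(69, 99, 129)


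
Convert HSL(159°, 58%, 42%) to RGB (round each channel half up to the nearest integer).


H=159°, S=0.58, L=0.42
C = (1-|2L-1|)×S = (1-|-0.16|)×0.58 = 0.4872
H' = H/60 = 159/60 ≈ 2.6500; X = C×(1-|H' mod 2 - 1|) = 0.31668
m = L - C/2 = 0.42 - 0.2436 = 0.1764
Sector ⌊H'⌋ = 2 → (R',G',B') = (0.0, 0.4872, 0.31668)
RGB = ((R'+m)×255, (G'+m)×255, (B'+m)×255) = (44.982, 169.218, 125.7354)
Round half up → RGB(45, 169, 126)


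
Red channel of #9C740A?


Color: #9C740A
R = 9C = 156
G = 74 = 116
B = 0A = 10
Red = 156


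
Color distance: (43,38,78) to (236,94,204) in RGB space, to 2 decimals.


d = √[(R₁-R₂)² + (G₁-G₂)² + (B₁-B₂)²]
d = √[(43-236)² + (38-94)² + (78-204)²]
d = √[37249 + 3136 + 15876]
d = √56261
d ≈ 237.19


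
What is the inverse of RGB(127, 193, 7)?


Invert: (255-R, 255-G, 255-B)
R: 255-127 = 128
G: 255-193 = 62
B: 255-7 = 248
= RGB(128, 62, 248)


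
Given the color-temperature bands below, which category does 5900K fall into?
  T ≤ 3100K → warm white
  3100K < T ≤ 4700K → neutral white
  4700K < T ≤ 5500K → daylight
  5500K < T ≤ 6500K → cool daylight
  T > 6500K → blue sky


Temperature: 5900K
5500K < 5900K ≤ 6500K → cool daylight
Classification: cool daylight


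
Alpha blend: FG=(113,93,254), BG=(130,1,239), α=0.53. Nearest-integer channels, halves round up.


C = α×F + (1-α)×B, with 1-α = 0.47
R: 0.53×113 + 0.47×130 = 59.89 + 61.10 = 120.99 → 121
G: 0.53×93 + 0.47×1 = 49.29 + 0.47 = 49.76 → 50
B: 0.53×254 + 0.47×239 = 134.62 + 112.33 = 246.95 → 247
= RGB(121, 50, 247)


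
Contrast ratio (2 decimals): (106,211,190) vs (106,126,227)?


Linearize each sRGB channel c=v/255: c/12.92 if c ≤ 0.04045 else ((c+0.055)/1.055)^2.4
L = 0.2126×R_lin + 0.7152×G_lin + 0.0722×B_lin
Color 1 (106,211,190):
  R=106: 106/255≈0.4157 > 0.04045 → ((0.4157+0.055)/1.055)^2.4 ≈ 0.14413
  G=211: 211/255≈0.8275 > 0.04045 → ((0.8275+0.055)/1.055)^2.4 ≈ 0.65141
  B=190: 190/255≈0.7451 > 0.04045 → ((0.7451+0.055)/1.055)^2.4 ≈ 0.51492
  L1 = 0.2126×0.14413 + 0.7152×0.65141 + 0.0722×0.51492 ≈ 0.53370
Color 2 (106,126,227):
  R=106: 106/255≈0.4157 > 0.04045 → ((0.4157+0.055)/1.055)^2.4 ≈ 0.14413
  G=126: 126/255≈0.4941 > 0.04045 → ((0.4941+0.055)/1.055)^2.4 ≈ 0.20864
  B=227: 227/255≈0.8902 > 0.04045 → ((0.8902+0.055)/1.055)^2.4 ≈ 0.76815
  L2 = 0.2126×0.14413 + 0.7152×0.20864 + 0.0722×0.76815 ≈ 0.23532
Lighter = 0.53370, Darker = 0.23532
Ratio = (L_lighter + 0.05) / (L_darker + 0.05)
Ratio = (0.53370 + 0.05) / (0.23532 + 0.05) = 0.58370 / 0.28532 ≈ 2.0458
Ratio ≈ 2.05:1


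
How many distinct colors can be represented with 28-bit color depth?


Colors = 2^bits = 2^28
= 268,435,456 colors


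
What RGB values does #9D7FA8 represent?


9D → 157 (R)
7F → 127 (G)
A8 → 168 (B)
= RGB(157, 127, 168)


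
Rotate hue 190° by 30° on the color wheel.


New hue = (H + rotation) mod 360
New hue = (190 + 30) mod 360
= 220 mod 360
= 220°


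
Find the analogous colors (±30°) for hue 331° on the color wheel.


Base hue: 331°
Left analog: (331 - 30) mod 360 = 301°
Right analog: (331 + 30) mod 360 = 1°
Analogous hues = 301° and 1°


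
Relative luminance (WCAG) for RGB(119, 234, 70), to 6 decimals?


Linearize each channel (sRGB transfer function): c = v/255; c_lin = c/12.92 if c ≤ 0.04045, else ((c+0.055)/1.055)^2.4
  R: 119/255 ≈ 0.466667 > 0.04045 → ((0.466667+0.055)/1.055)^2.4 ≈ 0.184475
  G: 234/255 ≈ 0.917647 > 0.04045 → ((0.917647+0.055)/1.055)^2.4 ≈ 0.822786
  B: 70/255 ≈ 0.274510 > 0.04045 → ((0.274510+0.055)/1.055)^2.4 ≈ 0.061246
R_lin = 0.184475, G_lin = 0.822786, B_lin = 0.061246
L = 0.2126×R + 0.7152×G + 0.0722×B
L = 0.2126×0.184475 + 0.7152×0.822786 + 0.0722×0.061246
L ≈ 0.632098


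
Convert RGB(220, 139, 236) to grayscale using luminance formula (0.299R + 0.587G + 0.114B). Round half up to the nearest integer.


Gray = 0.299×R + 0.587×G + 0.114×B
Gray = 0.299×220 + 0.587×139 + 0.114×236
Gray = 65.780 + 81.593 + 26.904
Gray = 174.277 → round half up → 174
Gray = 174


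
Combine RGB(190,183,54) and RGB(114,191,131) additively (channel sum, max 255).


Additive: each channel = min(255, C₁+C₂)
R: 190+114 = 304 → 255
G: 183+191 = 374 → 255
B: 54+131 = 185 → 185
= RGB(255, 255, 185)


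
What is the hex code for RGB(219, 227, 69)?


R = 219 → DB (hex)
G = 227 → E3 (hex)
B = 69 → 45 (hex)
Hex = #DBE345


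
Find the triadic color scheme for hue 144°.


Triadic: equally spaced at 120° intervals
H1 = 144°
H2 = (144 + 120) mod 360 = 264°
H3 = (144 + 240) mod 360 = 24°
Triadic = 144°, 264°, 24°


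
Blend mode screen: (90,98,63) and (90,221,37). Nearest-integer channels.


Screen: C = 255 - (255-A)×(255-B)/255, rounded to nearest integer
R: 255 - (255-90)×(255-90)/255 = 255 - 27225/255 ≈ 255 - 106.765 = 148.235 → 148
G: 255 - (255-98)×(255-221)/255 = 255 - 5338/255 ≈ 255 - 20.933 = 234.067 → 234
B: 255 - (255-63)×(255-37)/255 = 255 - 41856/255 ≈ 255 - 164.141 = 90.859 → 91
= RGB(148, 234, 91)


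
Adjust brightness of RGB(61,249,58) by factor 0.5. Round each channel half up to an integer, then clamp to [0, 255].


Multiply each channel by 0.5, round half up, clamp to [0, 255]
R: 61×0.5 = 30.5 → round → 31
G: 249×0.5 = 124.5 → round → 125
B: 58×0.5 = 29
= RGB(31, 125, 29)


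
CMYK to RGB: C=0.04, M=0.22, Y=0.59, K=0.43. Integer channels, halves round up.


R = 255 × (1-C) × (1-K) = 255 × 0.96 × 0.57 = 139.536 → 140
G = 255 × (1-M) × (1-K) = 255 × 0.78 × 0.57 = 113.373 → 113
B = 255 × (1-Y) × (1-K) = 255 × 0.41 × 0.57 = 59.5935 → 60
= RGB(140, 113, 60)


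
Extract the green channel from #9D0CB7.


Color: #9D0CB7
R = 9D = 157
G = 0C = 12
B = B7 = 183
Green = 12


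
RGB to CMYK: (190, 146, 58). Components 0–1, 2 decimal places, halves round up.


R'=190/255≈0.7451, G'=146/255≈0.5725, B'=58/255≈0.2275
K = 1 - max(R',G',B') = 1 - 190/255 = 65/255 = 0.25490… → 0.25
(1-R'-K)/(1-K) simplifies to (max-R)/max with max = 190:
C = (190-190)/190 = 0/190 = 0 → 0.00
M = (190-146)/190 = 44/190 = 0.23157… → 0.23
Y = (190-58)/190 = 132/190 = 0.69473… → 0.69
= CMYK(0.00, 0.23, 0.69, 0.25)


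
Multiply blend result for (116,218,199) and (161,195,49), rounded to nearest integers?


Multiply: C = A×B/255, rounded to nearest integer
R: 116×161/255 = 18676/255 ≈ 73.239 → 73
G: 218×195/255 = 42510/255 ≈ 166.706 → 167
B: 199×49/255 = 9751/255 ≈ 38.239 → 38
= RGB(73, 167, 38)


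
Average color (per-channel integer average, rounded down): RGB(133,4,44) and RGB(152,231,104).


Midpoint: each channel = ⌊(C₁+C₂)/2⌋
R: ⌊(133+152)/2⌋ = 142
G: ⌊(4+231)/2⌋ = 117
B: ⌊(44+104)/2⌋ = 74
= RGB(142, 117, 74)


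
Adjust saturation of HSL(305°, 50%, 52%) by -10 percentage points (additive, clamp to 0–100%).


Original S = 50%
Adjustment = -10 percentage points
New S = 50 + (-10) = 40
Clamp to [0, 100] → 40
= HSL(305°, 40%, 52%)


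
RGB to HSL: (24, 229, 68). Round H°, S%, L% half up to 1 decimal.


Normalize: R'=24/255≈0.0941, G'=229/255≈0.8980, B'=68/255≈0.2667
Max=229/255, Min=24/255, Δ=Max-Min=205/255
L = (Max+Min)/2 = (229+24)/510 = 253/510 = 0.49607… → L = 49.6%
L ≤ 0.5 → S = Δ/(Max+Min) = 205/(229+24) = 205/253 = 0.81027… → S = 81.0%
(the 1/255 factors cancel in S and H, so raw channel differences can be used)
Max is G' → H = 60 × ((B-R)/Δ + 2) = 60 × ((68-24)/205 + 2)
  44/205 + 2 = 0.2146… + 2 = 2.2146…
  H = 60 × 2.2146… = 132.878…° → H = 132.9°
= HSL(132.9°, 81.0%, 49.6%)


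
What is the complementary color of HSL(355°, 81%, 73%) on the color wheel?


Complement = opposite side of color wheel = hue + 180°
H' = (355 + 180) mod 360 = 175°
S and L unchanged.
= HSL(175°, 81%, 73%)


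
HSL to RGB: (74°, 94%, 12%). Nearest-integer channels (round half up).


H=74°, S=0.94, L=0.12
C = (1-|2L-1|)×S = (1-|-0.76|)×0.94 = 0.2256
H' = H/60 = 74/60 ≈ 1.2333; X = C×(1-|H' mod 2 - 1|) = 0.17296
m = L - C/2 = 0.12 - 0.1128 = 0.0072
Sector ⌊H'⌋ = 1 → (R',G',B') = (0.17296, 0.2256, 0.0)
RGB = ((R'+m)×255, (G'+m)×255, (B'+m)×255) = (45.9408, 59.364, 1.836)
Round half up → RGB(46, 59, 2)


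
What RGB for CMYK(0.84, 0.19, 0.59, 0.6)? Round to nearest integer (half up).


R = 255 × (1-C) × (1-K) = 255 × 0.16 × 0.40 = 16.32 → 16
G = 255 × (1-M) × (1-K) = 255 × 0.81 × 0.40 = 82.62 → 83
B = 255 × (1-Y) × (1-K) = 255 × 0.41 × 0.40 = 41.82 → 42
= RGB(16, 83, 42)


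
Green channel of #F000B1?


Color: #F000B1
R = F0 = 240
G = 00 = 0
B = B1 = 177
Green = 0


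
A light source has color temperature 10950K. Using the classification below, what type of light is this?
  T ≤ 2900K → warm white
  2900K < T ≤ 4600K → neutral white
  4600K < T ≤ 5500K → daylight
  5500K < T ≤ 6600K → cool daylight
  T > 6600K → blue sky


Temperature: 10950K
10950K > 6600K → blue sky
Classification: blue sky


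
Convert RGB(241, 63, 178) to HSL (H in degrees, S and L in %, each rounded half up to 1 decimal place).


Normalize: R'=241/255≈0.9451, G'=63/255≈0.2471, B'=178/255≈0.6980
Max=241/255, Min=63/255, Δ=Max-Min=178/255
L = (Max+Min)/2 = (241+63)/510 = 304/510 = 0.59607… → L = 59.6%
L > 0.5 → S = Δ/(2-Max-Min) = 178/(510-241-63) = 178/206 = 0.86407… → S = 86.4%
(the 1/255 factors cancel in S and H, so raw channel differences can be used)
Max is R' → H = 60 × (((G-B)/Δ) mod 6) = 60 × (((63-178)/178) mod 6)
  (-115)/178 = -0.6460…; negative, so add 6 → 5.3539…
  H = 60 × 5.3539… = 321.235…° → H = 321.2°
= HSL(321.2°, 86.4%, 59.6%)


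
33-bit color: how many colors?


Colors = 2^bits = 2^33
= 8,589,934,592 colors


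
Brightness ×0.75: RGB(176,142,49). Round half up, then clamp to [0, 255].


Multiply each channel by 0.75, round half up, clamp to [0, 255]
R: 176×0.75 = 132
G: 142×0.75 = 106.5 → round → 107
B: 49×0.75 = 36.75 → round → 37
= RGB(132, 107, 37)


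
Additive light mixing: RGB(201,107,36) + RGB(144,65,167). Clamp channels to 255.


Additive: each channel = min(255, C₁+C₂)
R: 201+144 = 345 → 255
G: 107+65 = 172 → 172
B: 36+167 = 203 → 203
= RGB(255, 172, 203)


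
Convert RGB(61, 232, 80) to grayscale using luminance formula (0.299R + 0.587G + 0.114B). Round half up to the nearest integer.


Gray = 0.299×R + 0.587×G + 0.114×B
Gray = 0.299×61 + 0.587×232 + 0.114×80
Gray = 18.239 + 136.184 + 9.120
Gray = 163.543 → round half up → 164
Gray = 164


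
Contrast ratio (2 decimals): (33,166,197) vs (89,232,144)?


Linearize each sRGB channel c=v/255: c/12.92 if c ≤ 0.04045 else ((c+0.055)/1.055)^2.4
L = 0.2126×R_lin + 0.7152×G_lin + 0.0722×B_lin
Color 1 (33,166,197):
  R=33: 33/255≈0.1294 > 0.04045 → ((0.1294+0.055)/1.055)^2.4 ≈ 0.01521
  G=166: 166/255≈0.6510 > 0.04045 → ((0.6510+0.055)/1.055)^2.4 ≈ 0.38133
  B=197: 197/255≈0.7725 > 0.04045 → ((0.7725+0.055)/1.055)^2.4 ≈ 0.55834
  L1 = 0.2126×0.01521 + 0.7152×0.38133 + 0.0722×0.55834 ≈ 0.31627
Color 2 (89,232,144):
  R=89: 89/255≈0.3490 > 0.04045 → ((0.3490+0.055)/1.055)^2.4 ≈ 0.09990
  G=232: 232/255≈0.9098 > 0.04045 → ((0.9098+0.055)/1.055)^2.4 ≈ 0.80695
  B=144: 144/255≈0.5647 > 0.04045 → ((0.5647+0.055)/1.055)^2.4 ≈ 0.27889
  L2 = 0.2126×0.09990 + 0.7152×0.80695 + 0.0722×0.27889 ≈ 0.61851
Lighter = 0.61851, Darker = 0.31627
Ratio = (L_lighter + 0.05) / (L_darker + 0.05)
Ratio = (0.61851 + 0.05) / (0.31627 + 0.05) = 0.66851 / 0.36627 ≈ 1.8252
Ratio ≈ 1.83:1


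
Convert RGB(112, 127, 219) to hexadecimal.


R = 112 → 70 (hex)
G = 127 → 7F (hex)
B = 219 → DB (hex)
Hex = #707FDB


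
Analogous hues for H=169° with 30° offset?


Base hue: 169°
Left analog: (169 - 30) mod 360 = 139°
Right analog: (169 + 30) mod 360 = 199°
Analogous hues = 139° and 199°


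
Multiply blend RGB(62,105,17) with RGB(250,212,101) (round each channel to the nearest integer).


Multiply: C = A×B/255, rounded to nearest integer
R: 62×250/255 = 15500/255 ≈ 60.784 → 61
G: 105×212/255 = 22260/255 ≈ 87.294 → 87
B: 17×101/255 = 1717/255 ≈ 6.733 → 7
= RGB(61, 87, 7)


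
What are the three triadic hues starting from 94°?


Triadic: equally spaced at 120° intervals
H1 = 94°
H2 = (94 + 120) mod 360 = 214°
H3 = (94 + 240) mod 360 = 334°
Triadic = 94°, 214°, 334°


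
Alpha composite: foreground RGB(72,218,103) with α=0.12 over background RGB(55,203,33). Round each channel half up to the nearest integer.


C = α×F + (1-α)×B, with 1-α = 0.88
R: 0.12×72 + 0.88×55 = 8.64 + 48.40 = 57.04 → 57
G: 0.12×218 + 0.88×203 = 26.16 + 178.64 = 204.80 → 205
B: 0.12×103 + 0.88×33 = 12.36 + 29.04 = 41.40 → 41
= RGB(57, 205, 41)


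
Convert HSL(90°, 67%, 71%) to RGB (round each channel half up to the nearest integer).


H=90°, S=0.67, L=0.71
C = (1-|2L-1|)×S = (1-|0.42|)×0.67 = 0.3886
H' = H/60 = 90/60 ≈ 1.5000; X = C×(1-|H' mod 2 - 1|) = 0.1943
m = L - C/2 = 0.71 - 0.1943 = 0.5157
Sector ⌊H'⌋ = 1 → (R',G',B') = (0.1943, 0.3886, 0.0)
RGB = ((R'+m)×255, (G'+m)×255, (B'+m)×255) = (181.05, 230.5965, 131.5035)
Round half up → RGB(181, 231, 132)


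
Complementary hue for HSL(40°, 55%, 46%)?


Complement = opposite side of color wheel = hue + 180°
H' = (40 + 180) mod 360 = 220°
S and L unchanged.
= HSL(220°, 55%, 46%)


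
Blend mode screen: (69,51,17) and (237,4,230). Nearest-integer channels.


Screen: C = 255 - (255-A)×(255-B)/255, rounded to nearest integer
R: 255 - (255-69)×(255-237)/255 = 255 - 3348/255 ≈ 255 - 13.129 = 241.871 → 242
G: 255 - (255-51)×(255-4)/255 = 255 - 51204/255 ≈ 255 - 200.800 = 54.200 → 54
B: 255 - (255-17)×(255-230)/255 = 255 - 5950/255 ≈ 255 - 23.333 = 231.667 → 232
= RGB(242, 54, 232)


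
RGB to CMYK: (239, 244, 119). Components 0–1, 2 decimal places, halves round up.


R'=239/255≈0.9373, G'=244/255≈0.9569, B'=119/255≈0.4667
K = 1 - max(R',G',B') = 1 - 244/255 = 11/255 = 0.04313… → 0.04
(1-R'-K)/(1-K) simplifies to (max-R)/max with max = 244:
C = (244-239)/244 = 5/244 = 0.02049… → 0.02
M = (244-244)/244 = 0/244 = 0 → 0.00
Y = (244-119)/244 = 125/244 = 0.51229… → 0.51
= CMYK(0.02, 0.00, 0.51, 0.04)


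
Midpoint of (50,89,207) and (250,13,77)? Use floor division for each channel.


Midpoint: each channel = ⌊(C₁+C₂)/2⌋
R: ⌊(50+250)/2⌋ = 150
G: ⌊(89+13)/2⌋ = 51
B: ⌊(207+77)/2⌋ = 142
= RGB(150, 51, 142)


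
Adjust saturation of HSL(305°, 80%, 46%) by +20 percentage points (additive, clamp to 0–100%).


Original S = 80%
Adjustment = +20 percentage points
New S = 80 + (20) = 100
Clamp to [0, 100] → 100
= HSL(305°, 100%, 46%)


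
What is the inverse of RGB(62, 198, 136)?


Invert: (255-R, 255-G, 255-B)
R: 255-62 = 193
G: 255-198 = 57
B: 255-136 = 119
= RGB(193, 57, 119)


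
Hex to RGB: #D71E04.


D7 → 215 (R)
1E → 30 (G)
04 → 4 (B)
= RGB(215, 30, 4)


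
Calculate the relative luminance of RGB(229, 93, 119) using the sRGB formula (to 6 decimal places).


Linearize each channel (sRGB transfer function): c = v/255; c_lin = c/12.92 if c ≤ 0.04045, else ((c+0.055)/1.055)^2.4
  R: 229/255 ≈ 0.898039 > 0.04045 → ((0.898039+0.055)/1.055)^2.4 ≈ 0.783538
  G: 93/255 ≈ 0.364706 > 0.04045 → ((0.364706+0.055)/1.055)^2.4 ≈ 0.109462
  B: 119/255 ≈ 0.466667 > 0.04045 → ((0.466667+0.055)/1.055)^2.4 ≈ 0.184475
R_lin = 0.783538, G_lin = 0.109462, B_lin = 0.184475
L = 0.2126×R + 0.7152×G + 0.0722×B
L = 0.2126×0.783538 + 0.7152×0.109462 + 0.0722×0.184475
L ≈ 0.258186


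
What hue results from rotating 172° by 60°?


New hue = (H + rotation) mod 360
New hue = (172 + 60) mod 360
= 232 mod 360
= 232°


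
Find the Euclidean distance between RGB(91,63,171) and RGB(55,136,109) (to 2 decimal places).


d = √[(R₁-R₂)² + (G₁-G₂)² + (B₁-B₂)²]
d = √[(91-55)² + (63-136)² + (171-109)²]
d = √[1296 + 5329 + 3844]
d = √10469
d ≈ 102.32


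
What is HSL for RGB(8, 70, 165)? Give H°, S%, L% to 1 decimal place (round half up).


Normalize: R'=8/255≈0.0314, G'=70/255≈0.2745, B'=165/255≈0.6471
Max=165/255, Min=8/255, Δ=Max-Min=157/255
L = (Max+Min)/2 = (165+8)/510 = 173/510 = 0.33921… → L = 33.9%
L ≤ 0.5 → S = Δ/(Max+Min) = 157/(165+8) = 157/173 = 0.90751… → S = 90.8%
(the 1/255 factors cancel in S and H, so raw channel differences can be used)
Max is B' → H = 60 × ((R-G)/Δ + 4) = 60 × ((8-70)/157 + 4)
  -62/157 + 4 = -0.3949… + 4 = 3.6050…
  H = 60 × 3.6050… = 216.305…° → H = 216.3°
= HSL(216.3°, 90.8%, 33.9%)


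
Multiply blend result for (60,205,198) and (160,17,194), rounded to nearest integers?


Multiply: C = A×B/255, rounded to nearest integer
R: 60×160/255 = 9600/255 ≈ 37.647 → 38
G: 205×17/255 = 3485/255 ≈ 13.667 → 14
B: 198×194/255 = 38412/255 ≈ 150.635 → 151
= RGB(38, 14, 151)


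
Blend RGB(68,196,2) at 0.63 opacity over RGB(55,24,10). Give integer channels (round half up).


C = α×F + (1-α)×B, with 1-α = 0.37
R: 0.63×68 + 0.37×55 = 42.84 + 20.35 = 63.19 → 63
G: 0.63×196 + 0.37×24 = 123.48 + 8.88 = 132.36 → 132
B: 0.63×2 + 0.37×10 = 1.26 + 3.70 = 4.96 → 5
= RGB(63, 132, 5)


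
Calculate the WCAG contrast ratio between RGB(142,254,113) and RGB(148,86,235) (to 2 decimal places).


Linearize each sRGB channel c=v/255: c/12.92 if c ≤ 0.04045 else ((c+0.055)/1.055)^2.4
L = 0.2126×R_lin + 0.7152×G_lin + 0.0722×B_lin
Color 1 (142,254,113):
  R=142: 142/255≈0.5569 > 0.04045 → ((0.5569+0.055)/1.055)^2.4 ≈ 0.27050
  G=254: 254/255≈0.9961 > 0.04045 → ((0.9961+0.055)/1.055)^2.4 ≈ 0.99110
  B=113: 113/255≈0.4431 > 0.04045 → ((0.4431+0.055)/1.055)^2.4 ≈ 0.16513
  L1 = 0.2126×0.27050 + 0.7152×0.99110 + 0.0722×0.16513 ≈ 0.77827
Color 2 (148,86,235):
  R=148: 148/255≈0.5804 > 0.04045 → ((0.5804+0.055)/1.055)^2.4 ≈ 0.29614
  G=86: 86/255≈0.3373 > 0.04045 → ((0.3373+0.055)/1.055)^2.4 ≈ 0.09306
  B=235: 235/255≈0.9216 > 0.04045 → ((0.9216+0.055)/1.055)^2.4 ≈ 0.83077
  L2 = 0.2126×0.29614 + 0.7152×0.09306 + 0.0722×0.83077 ≈ 0.18950
Lighter = 0.77827, Darker = 0.18950
Ratio = (L_lighter + 0.05) / (L_darker + 0.05)
Ratio = (0.77827 + 0.05) / (0.18950 + 0.05) = 0.82827 / 0.23950 ≈ 3.4584
Ratio ≈ 3.46:1


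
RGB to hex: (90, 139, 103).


R = 90 → 5A (hex)
G = 139 → 8B (hex)
B = 103 → 67 (hex)
Hex = #5A8B67


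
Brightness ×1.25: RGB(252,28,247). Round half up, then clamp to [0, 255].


Multiply each channel by 1.25, round half up, clamp to [0, 255]
R: 252×1.25 = 315 → clamp → 255
G: 28×1.25 = 35
B: 247×1.25 = 308.75 → round → 309 → clamp → 255
= RGB(255, 35, 255)


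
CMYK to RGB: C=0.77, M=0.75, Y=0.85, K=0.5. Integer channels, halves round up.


R = 255 × (1-C) × (1-K) = 255 × 0.23 × 0.50 = 29.325 → 29
G = 255 × (1-M) × (1-K) = 255 × 0.25 × 0.50 = 31.875 → 32
B = 255 × (1-Y) × (1-K) = 255 × 0.15 × 0.50 = 19.125 → 19
= RGB(29, 32, 19)


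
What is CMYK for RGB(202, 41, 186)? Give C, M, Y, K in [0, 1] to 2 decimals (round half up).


R'=202/255≈0.7922, G'=41/255≈0.1608, B'=186/255≈0.7294
K = 1 - max(R',G',B') = 1 - 202/255 = 53/255 = 0.20784… → 0.21
(1-R'-K)/(1-K) simplifies to (max-R)/max with max = 202:
C = (202-202)/202 = 0/202 = 0 → 0.00
M = (202-41)/202 = 161/202 = 0.79702… → 0.80
Y = (202-186)/202 = 16/202 = 0.07920… → 0.08
= CMYK(0.00, 0.80, 0.08, 0.21)


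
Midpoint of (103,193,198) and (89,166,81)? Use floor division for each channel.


Midpoint: each channel = ⌊(C₁+C₂)/2⌋
R: ⌊(103+89)/2⌋ = 96
G: ⌊(193+166)/2⌋ = 179
B: ⌊(198+81)/2⌋ = 139
= RGB(96, 179, 139)


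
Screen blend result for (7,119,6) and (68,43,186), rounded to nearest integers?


Screen: C = 255 - (255-A)×(255-B)/255, rounded to nearest integer
R: 255 - (255-7)×(255-68)/255 = 255 - 46376/255 ≈ 255 - 181.867 = 73.133 → 73
G: 255 - (255-119)×(255-43)/255 = 255 - 28832/255 ≈ 255 - 113.067 = 141.933 → 142
B: 255 - (255-6)×(255-186)/255 = 255 - 17181/255 ≈ 255 - 67.376 = 187.624 → 188
= RGB(73, 142, 188)


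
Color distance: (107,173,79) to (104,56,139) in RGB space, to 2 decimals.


d = √[(R₁-R₂)² + (G₁-G₂)² + (B₁-B₂)²]
d = √[(107-104)² + (173-56)² + (79-139)²]
d = √[9 + 13689 + 3600]
d = √17298
d ≈ 131.52


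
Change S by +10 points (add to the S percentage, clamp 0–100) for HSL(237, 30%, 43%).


Original S = 30%
Adjustment = +10 percentage points
New S = 30 + (10) = 40
Clamp to [0, 100] → 40
= HSL(237°, 40%, 43%)


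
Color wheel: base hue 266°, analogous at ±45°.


Base hue: 266°
Left analog: (266 - 45) mod 360 = 221°
Right analog: (266 + 45) mod 360 = 311°
Analogous hues = 221° and 311°


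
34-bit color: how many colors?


Colors = 2^bits = 2^34
= 17,179,869,184 colors


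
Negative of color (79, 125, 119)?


Invert: (255-R, 255-G, 255-B)
R: 255-79 = 176
G: 255-125 = 130
B: 255-119 = 136
= RGB(176, 130, 136)


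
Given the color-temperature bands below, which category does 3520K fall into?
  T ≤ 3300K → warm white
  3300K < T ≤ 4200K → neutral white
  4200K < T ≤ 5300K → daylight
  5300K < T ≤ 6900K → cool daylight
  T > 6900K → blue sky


Temperature: 3520K
3300K < 3520K ≤ 4200K → neutral white
Classification: neutral white


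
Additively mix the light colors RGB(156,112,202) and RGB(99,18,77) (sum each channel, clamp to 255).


Additive: each channel = min(255, C₁+C₂)
R: 156+99 = 255 → 255
G: 112+18 = 130 → 130
B: 202+77 = 279 → 255
= RGB(255, 130, 255)


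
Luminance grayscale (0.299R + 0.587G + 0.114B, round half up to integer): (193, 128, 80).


Gray = 0.299×R + 0.587×G + 0.114×B
Gray = 0.299×193 + 0.587×128 + 0.114×80
Gray = 57.707 + 75.136 + 9.120
Gray = 141.963 → round half up → 142
Gray = 142


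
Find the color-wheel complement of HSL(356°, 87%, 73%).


Complement = opposite side of color wheel = hue + 180°
H' = (356 + 180) mod 360 = 176°
S and L unchanged.
= HSL(176°, 87%, 73%)


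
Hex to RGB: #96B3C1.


96 → 150 (R)
B3 → 179 (G)
C1 → 193 (B)
= RGB(150, 179, 193)


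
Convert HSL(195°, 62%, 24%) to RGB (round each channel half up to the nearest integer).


H=195°, S=0.62, L=0.24
C = (1-|2L-1|)×S = (1-|-0.52|)×0.62 = 0.2976
H' = H/60 = 195/60 ≈ 3.2500; X = C×(1-|H' mod 2 - 1|) = 0.2232
m = L - C/2 = 0.24 - 0.1488 = 0.0912
Sector ⌊H'⌋ = 3 → (R',G',B') = (0.0, 0.2232, 0.2976)
RGB = ((R'+m)×255, (G'+m)×255, (B'+m)×255) = (23.256, 80.172, 99.144)
Round half up → RGB(23, 80, 99)


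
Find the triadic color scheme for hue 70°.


Triadic: equally spaced at 120° intervals
H1 = 70°
H2 = (70 + 120) mod 360 = 190°
H3 = (70 + 240) mod 360 = 310°
Triadic = 70°, 190°, 310°


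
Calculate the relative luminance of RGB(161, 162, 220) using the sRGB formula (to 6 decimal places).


Linearize each channel (sRGB transfer function): c = v/255; c_lin = c/12.92 if c ≤ 0.04045, else ((c+0.055)/1.055)^2.4
  R: 161/255 ≈ 0.631373 > 0.04045 → ((0.631373+0.055)/1.055)^2.4 ≈ 0.356400
  G: 162/255 ≈ 0.635294 > 0.04045 → ((0.635294+0.055)/1.055)^2.4 ≈ 0.361307
  B: 220/255 ≈ 0.862745 > 0.04045 → ((0.862745+0.055)/1.055)^2.4 ≈ 0.715694
R_lin = 0.356400, G_lin = 0.361307, B_lin = 0.715694
L = 0.2126×R + 0.7152×G + 0.0722×B
L = 0.2126×0.356400 + 0.7152×0.361307 + 0.0722×0.715694
L ≈ 0.385850


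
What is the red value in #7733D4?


Color: #7733D4
R = 77 = 119
G = 33 = 51
B = D4 = 212
Red = 119


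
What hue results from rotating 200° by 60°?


New hue = (H + rotation) mod 360
New hue = (200 + 60) mod 360
= 260 mod 360
= 260°


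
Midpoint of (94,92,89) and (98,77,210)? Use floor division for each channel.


Midpoint: each channel = ⌊(C₁+C₂)/2⌋
R: ⌊(94+98)/2⌋ = 96
G: ⌊(92+77)/2⌋ = 84
B: ⌊(89+210)/2⌋ = 149
= RGB(96, 84, 149)


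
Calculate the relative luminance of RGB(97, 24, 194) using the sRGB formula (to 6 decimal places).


Linearize each channel (sRGB transfer function): c = v/255; c_lin = c/12.92 if c ≤ 0.04045, else ((c+0.055)/1.055)^2.4
  R: 97/255 ≈ 0.380392 > 0.04045 → ((0.380392+0.055)/1.055)^2.4 ≈ 0.119538
  G: 24/255 ≈ 0.094118 > 0.04045 → ((0.094118+0.055)/1.055)^2.4 ≈ 0.009134
  B: 194/255 ≈ 0.760784 > 0.04045 → ((0.760784+0.055)/1.055)^2.4 ≈ 0.539479
R_lin = 0.119538, G_lin = 0.009134, B_lin = 0.539479
L = 0.2126×R + 0.7152×G + 0.0722×B
L = 0.2126×0.119538 + 0.7152×0.009134 + 0.0722×0.539479
L ≈ 0.070897


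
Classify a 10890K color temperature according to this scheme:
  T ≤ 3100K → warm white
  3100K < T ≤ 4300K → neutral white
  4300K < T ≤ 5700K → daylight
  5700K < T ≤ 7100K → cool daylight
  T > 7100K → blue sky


Temperature: 10890K
10890K > 7100K → blue sky
Classification: blue sky


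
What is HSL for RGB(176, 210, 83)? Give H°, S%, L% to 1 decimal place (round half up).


Normalize: R'=176/255≈0.6902, G'=210/255≈0.8235, B'=83/255≈0.3255
Max=210/255, Min=83/255, Δ=Max-Min=127/255
L = (Max+Min)/2 = (210+83)/510 = 293/510 = 0.57450… → L = 57.5%
L > 0.5 → S = Δ/(2-Max-Min) = 127/(510-210-83) = 127/217 = 0.58525… → S = 58.5%
(the 1/255 factors cancel in S and H, so raw channel differences can be used)
Max is G' → H = 60 × ((B-R)/Δ + 2) = 60 × ((83-176)/127 + 2)
  -93/127 + 2 = -0.7322… + 2 = 1.2677…
  H = 60 × 1.2677… = 76.062…° → H = 76.1°
= HSL(76.1°, 58.5%, 57.5%)


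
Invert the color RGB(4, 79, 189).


Invert: (255-R, 255-G, 255-B)
R: 255-4 = 251
G: 255-79 = 176
B: 255-189 = 66
= RGB(251, 176, 66)


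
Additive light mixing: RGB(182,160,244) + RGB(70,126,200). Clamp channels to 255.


Additive: each channel = min(255, C₁+C₂)
R: 182+70 = 252 → 252
G: 160+126 = 286 → 255
B: 244+200 = 444 → 255
= RGB(252, 255, 255)


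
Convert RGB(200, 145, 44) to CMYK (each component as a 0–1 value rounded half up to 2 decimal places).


R'=200/255≈0.7843, G'=145/255≈0.5686, B'=44/255≈0.1725
K = 1 - max(R',G',B') = 1 - 200/255 = 55/255 = 0.21568… → 0.22
(1-R'-K)/(1-K) simplifies to (max-R)/max with max = 200:
C = (200-200)/200 = 0/200 = 0 → 0.00
M = (200-145)/200 = 55/200 = 0.275 → 0.28
Y = (200-44)/200 = 156/200 = 0.78 → 0.78
= CMYK(0.00, 0.28, 0.78, 0.22)


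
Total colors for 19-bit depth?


Colors = 2^bits = 2^19
= 524,288 colors


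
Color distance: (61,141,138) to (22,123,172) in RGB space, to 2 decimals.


d = √[(R₁-R₂)² + (G₁-G₂)² + (B₁-B₂)²]
d = √[(61-22)² + (141-123)² + (138-172)²]
d = √[1521 + 324 + 1156]
d = √3001
d ≈ 54.78


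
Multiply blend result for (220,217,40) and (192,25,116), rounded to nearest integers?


Multiply: C = A×B/255, rounded to nearest integer
R: 220×192/255 = 42240/255 ≈ 165.647 → 166
G: 217×25/255 = 5425/255 ≈ 21.275 → 21
B: 40×116/255 = 4640/255 ≈ 18.196 → 18
= RGB(166, 21, 18)


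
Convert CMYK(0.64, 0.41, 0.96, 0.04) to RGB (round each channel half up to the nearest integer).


R = 255 × (1-C) × (1-K) = 255 × 0.36 × 0.96 = 88.128 → 88
G = 255 × (1-M) × (1-K) = 255 × 0.59 × 0.96 = 144.432 → 144
B = 255 × (1-Y) × (1-K) = 255 × 0.04 × 0.96 = 9.792 → 10
= RGB(88, 144, 10)


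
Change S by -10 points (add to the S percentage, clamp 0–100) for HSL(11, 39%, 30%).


Original S = 39%
Adjustment = -10 percentage points
New S = 39 + (-10) = 29
Clamp to [0, 100] → 29
= HSL(11°, 29%, 30%)


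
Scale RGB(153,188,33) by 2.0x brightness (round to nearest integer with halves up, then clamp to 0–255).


Multiply each channel by 2.0, round half up, clamp to [0, 255]
R: 153×2.0 = 306 → clamp → 255
G: 188×2.0 = 376 → clamp → 255
B: 33×2.0 = 66
= RGB(255, 255, 66)


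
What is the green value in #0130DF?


Color: #0130DF
R = 01 = 1
G = 30 = 48
B = DF = 223
Green = 48


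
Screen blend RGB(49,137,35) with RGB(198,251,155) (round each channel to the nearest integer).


Screen: C = 255 - (255-A)×(255-B)/255, rounded to nearest integer
R: 255 - (255-49)×(255-198)/255 = 255 - 11742/255 ≈ 255 - 46.047 = 208.953 → 209
G: 255 - (255-137)×(255-251)/255 = 255 - 472/255 ≈ 255 - 1.851 = 253.149 → 253
B: 255 - (255-35)×(255-155)/255 = 255 - 22000/255 ≈ 255 - 86.275 = 168.725 → 169
= RGB(209, 253, 169)


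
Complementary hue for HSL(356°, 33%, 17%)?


Complement = opposite side of color wheel = hue + 180°
H' = (356 + 180) mod 360 = 176°
S and L unchanged.
= HSL(176°, 33%, 17%)


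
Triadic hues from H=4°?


Triadic: equally spaced at 120° intervals
H1 = 4°
H2 = (4 + 120) mod 360 = 124°
H3 = (4 + 240) mod 360 = 244°
Triadic = 4°, 124°, 244°


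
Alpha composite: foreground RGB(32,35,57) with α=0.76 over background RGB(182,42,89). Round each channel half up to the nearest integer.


C = α×F + (1-α)×B, with 1-α = 0.24
R: 0.76×32 + 0.24×182 = 24.32 + 43.68 = 68.00 → 68
G: 0.76×35 + 0.24×42 = 26.60 + 10.08 = 36.68 → 37
B: 0.76×57 + 0.24×89 = 43.32 + 21.36 = 64.68 → 65
= RGB(68, 37, 65)


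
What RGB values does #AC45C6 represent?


AC → 172 (R)
45 → 69 (G)
C6 → 198 (B)
= RGB(172, 69, 198)


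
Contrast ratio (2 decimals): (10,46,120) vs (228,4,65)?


Linearize each sRGB channel c=v/255: c/12.92 if c ≤ 0.04045 else ((c+0.055)/1.055)^2.4
L = 0.2126×R_lin + 0.7152×G_lin + 0.0722×B_lin
Color 1 (10,46,120):
  R=10: 10/255≈0.0392 ≤ 0.04045 → 0.0392/12.92 ≈ 0.00304
  G=46: 46/255≈0.1804 > 0.04045 → ((0.1804+0.055)/1.055)^2.4 ≈ 0.02732
  B=120: 120/255≈0.4706 > 0.04045 → ((0.4706+0.055)/1.055)^2.4 ≈ 0.18782
  L1 = 0.2126×0.00304 + 0.7152×0.02732 + 0.0722×0.18782 ≈ 0.03375
Color 2 (228,4,65):
  R=228: 228/255≈0.8941 > 0.04045 → ((0.8941+0.055)/1.055)^2.4 ≈ 0.77582
  G=4: 4/255≈0.0157 ≤ 0.04045 → 0.0157/12.92 ≈ 0.00121
  B=65: 65/255≈0.2549 > 0.04045 → ((0.2549+0.055)/1.055)^2.4 ≈ 0.05286
  L2 = 0.2126×0.77582 + 0.7152×0.00121 + 0.0722×0.05286 ≈ 0.16962
Lighter = 0.16962, Darker = 0.03375
Ratio = (L_lighter + 0.05) / (L_darker + 0.05)
Ratio = (0.16962 + 0.05) / (0.03375 + 0.05) = 0.21962 / 0.08375 ≈ 2.6225
Ratio ≈ 2.62:1


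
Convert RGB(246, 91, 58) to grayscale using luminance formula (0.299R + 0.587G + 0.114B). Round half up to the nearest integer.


Gray = 0.299×R + 0.587×G + 0.114×B
Gray = 0.299×246 + 0.587×91 + 0.114×58
Gray = 73.554 + 53.417 + 6.612
Gray = 133.583 → round half up → 134
Gray = 134


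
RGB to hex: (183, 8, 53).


R = 183 → B7 (hex)
G = 8 → 08 (hex)
B = 53 → 35 (hex)
Hex = #B70835


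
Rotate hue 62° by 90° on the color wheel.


New hue = (H + rotation) mod 360
New hue = (62 + 90) mod 360
= 152 mod 360
= 152°


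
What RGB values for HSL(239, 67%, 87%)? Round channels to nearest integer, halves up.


H=239°, S=0.67, L=0.87
C = (1-|2L-1|)×S = (1-|0.74|)×0.67 = 0.1742
H' = H/60 = 239/60 ≈ 3.9833; X = C×(1-|H' mod 2 - 1|) ≈ 0.0029
m = L - C/2 = 0.87 - 0.0871 = 0.7829
Sector ⌊H'⌋ = 3 → (R',G',B') = (0.0, ≈0.0029, 0.1742)
RGB = ((R'+m)×255, (G'+m)×255, (B'+m)×255) = (199.6395, 200.37985, 244.0605)
Round half up → RGB(200, 200, 244)


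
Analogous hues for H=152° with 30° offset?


Base hue: 152°
Left analog: (152 - 30) mod 360 = 122°
Right analog: (152 + 30) mod 360 = 182°
Analogous hues = 122° and 182°


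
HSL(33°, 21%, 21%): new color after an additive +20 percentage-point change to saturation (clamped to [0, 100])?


Original S = 21%
Adjustment = +20 percentage points
New S = 21 + (20) = 41
Clamp to [0, 100] → 41
= HSL(33°, 41%, 21%)


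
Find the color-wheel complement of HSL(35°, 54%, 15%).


Complement = opposite side of color wheel = hue + 180°
H' = (35 + 180) mod 360 = 215°
S and L unchanged.
= HSL(215°, 54%, 15%)


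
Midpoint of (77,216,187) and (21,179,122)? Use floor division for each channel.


Midpoint: each channel = ⌊(C₁+C₂)/2⌋
R: ⌊(77+21)/2⌋ = 49
G: ⌊(216+179)/2⌋ = 197
B: ⌊(187+122)/2⌋ = 154
= RGB(49, 197, 154)


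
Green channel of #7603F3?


Color: #7603F3
R = 76 = 118
G = 03 = 3
B = F3 = 243
Green = 3


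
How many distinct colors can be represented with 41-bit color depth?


Colors = 2^bits = 2^41
= 2,199,023,255,552 colors


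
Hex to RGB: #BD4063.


BD → 189 (R)
40 → 64 (G)
63 → 99 (B)
= RGB(189, 64, 99)


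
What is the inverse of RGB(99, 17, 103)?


Invert: (255-R, 255-G, 255-B)
R: 255-99 = 156
G: 255-17 = 238
B: 255-103 = 152
= RGB(156, 238, 152)


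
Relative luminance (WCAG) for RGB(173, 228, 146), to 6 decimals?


Linearize each channel (sRGB transfer function): c = v/255; c_lin = c/12.92 if c ≤ 0.04045, else ((c+0.055)/1.055)^2.4
  R: 173/255 ≈ 0.678431 > 0.04045 → ((0.678431+0.055)/1.055)^2.4 ≈ 0.417885
  G: 228/255 ≈ 0.894118 > 0.04045 → ((0.894118+0.055)/1.055)^2.4 ≈ 0.775822
  B: 146/255 ≈ 0.572549 > 0.04045 → ((0.572549+0.055)/1.055)^2.4 ≈ 0.287441
R_lin = 0.417885, G_lin = 0.775822, B_lin = 0.287441
L = 0.2126×R + 0.7152×G + 0.0722×B
L = 0.2126×0.417885 + 0.7152×0.775822 + 0.0722×0.287441
L ≈ 0.664464
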